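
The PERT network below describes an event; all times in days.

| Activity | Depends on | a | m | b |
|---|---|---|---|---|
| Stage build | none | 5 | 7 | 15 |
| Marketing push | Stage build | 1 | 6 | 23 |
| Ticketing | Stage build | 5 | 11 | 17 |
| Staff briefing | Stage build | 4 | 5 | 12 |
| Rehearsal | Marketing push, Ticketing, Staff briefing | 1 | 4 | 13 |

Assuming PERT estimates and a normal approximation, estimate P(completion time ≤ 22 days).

te_Stage build = (5 + 4·7 + 15)/6 = 48/6 = 8; σ²_Stage build = ((15−5)/6)² = 2.778
te_Marketing push = (1 + 4·6 + 23)/6 = 48/6 = 8; σ²_Marketing push = ((23−1)/6)² = 13.444
te_Ticketing = (5 + 4·11 + 17)/6 = 66/6 = 11; σ²_Ticketing = ((17−5)/6)² = 4.000
te_Staff briefing = (4 + 4·5 + 12)/6 = 36/6 = 6; σ²_Staff briefing = ((12−4)/6)² = 1.778
te_Rehearsal = (1 + 4·4 + 13)/6 = 30/6 = 5; σ²_Rehearsal = ((13−1)/6)² = 4.000

Forward pass:
ES_Stage build = 0; EF_Stage build = 8
ES_Marketing push = 8; EF_Marketing push = 8+8 = 16
ES_Ticketing = 8; EF_Ticketing = 8+11 = 19
ES_Staff briefing = 8; EF_Staff briefing = 8+6 = 14
ES_Rehearsal = max(EF_Marketing push=16, EF_Ticketing=19, EF_Staff briefing=14) = 19; EF_Rehearsal = 19+5 = 24
Expected project duration μ = 24 days. Critical path: Stage build → Ticketing → Rehearsal.

Variance along critical path = 2.778 + 4.000 + 4.000 = 10.778; σ = √10.778 = 3.283 days.
Z = (22 − 24) / 3.283 = -0.609
P(T ≤ 22) = Φ(-0.609) ≈ 0.271

0.271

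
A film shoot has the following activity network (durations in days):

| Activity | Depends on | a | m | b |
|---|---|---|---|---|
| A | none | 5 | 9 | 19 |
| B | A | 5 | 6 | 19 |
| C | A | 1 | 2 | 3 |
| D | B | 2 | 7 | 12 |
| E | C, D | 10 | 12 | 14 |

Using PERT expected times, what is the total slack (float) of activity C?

te_A = (5 + 4·9 + 19)/6 = 60/6 = 10
te_B = (5 + 4·6 + 19)/6 = 48/6 = 8
te_C = (1 + 4·2 + 3)/6 = 12/6 = 2
te_D = (2 + 4·7 + 12)/6 = 42/6 = 7
te_E = (10 + 4·12 + 14)/6 = 72/6 = 12

Forward pass:
ES_A = 0; EF_A = 10
ES_B = 10; EF_B = 10+8 = 18
ES_C = 10; EF_C = 10+2 = 12
ES_D = 18; EF_D = 18+7 = 25
ES_E = max(EF_C=12, EF_D=25) = 25; EF_E = 25+12 = 37
Expected project duration μ = 37 days. Critical path: A → B → D → E.

Backward pass:
LF_E = 37; LS_E = 37−12 = 25
LF_D = LS_E = 25; LS_D = 25−7 = 18
LF_C = LS_E = 25; LS_C = 25−2 = 23
LF_B = LS_D = 18; LS_B = 18−8 = 10
LF_A = min(LS_B=10, LS_C=23) = 10; LS_A = 10−10 = 0
Slack_C = LS_C − ES_C = 23 − 10 = 13

13 days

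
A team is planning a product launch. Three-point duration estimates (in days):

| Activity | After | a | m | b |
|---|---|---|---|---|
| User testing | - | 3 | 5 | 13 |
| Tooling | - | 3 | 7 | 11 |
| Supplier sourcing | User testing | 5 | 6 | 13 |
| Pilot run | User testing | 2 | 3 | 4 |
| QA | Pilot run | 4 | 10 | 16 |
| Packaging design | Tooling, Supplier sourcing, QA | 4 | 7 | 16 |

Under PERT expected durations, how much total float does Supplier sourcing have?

te_User testing = (3 + 4·5 + 13)/6 = 36/6 = 6
te_Tooling = (3 + 4·7 + 11)/6 = 42/6 = 7
te_Supplier sourcing = (5 + 4·6 + 13)/6 = 42/6 = 7
te_Pilot run = (2 + 4·3 + 4)/6 = 18/6 = 3
te_QA = (4 + 4·10 + 16)/6 = 60/6 = 10
te_Packaging design = (4 + 4·7 + 16)/6 = 48/6 = 8

Forward pass:
ES_User testing = 0; EF_User testing = 6
ES_Tooling = 0; EF_Tooling = 7
ES_Supplier sourcing = 6; EF_Supplier sourcing = 6+7 = 13
ES_Pilot run = 6; EF_Pilot run = 6+3 = 9
ES_QA = 9; EF_QA = 9+10 = 19
ES_Packaging design = max(EF_Tooling=7, EF_Supplier sourcing=13, EF_QA=19) = 19; EF_Packaging design = 19+8 = 27
Expected project duration μ = 27 days. Critical path: User testing → Pilot run → QA → Packaging design.

Backward pass:
LF_Packaging design = 27; LS_Packaging design = 27−8 = 19
LF_QA = LS_Packaging design = 19; LS_QA = 19−10 = 9
LF_Pilot run = LS_QA = 9; LS_Pilot run = 9−3 = 6
LF_Supplier sourcing = LS_Packaging design = 19; LS_Supplier sourcing = 19−7 = 12
LF_Tooling = LS_Packaging design = 19; LS_Tooling = 19−7 = 12
LF_User testing = min(LS_Supplier sourcing=12, LS_Pilot run=6) = 6; LS_User testing = 6−6 = 0
Slack_Supplier sourcing = LS_Supplier sourcing − ES_Supplier sourcing = 12 − 6 = 6

6 days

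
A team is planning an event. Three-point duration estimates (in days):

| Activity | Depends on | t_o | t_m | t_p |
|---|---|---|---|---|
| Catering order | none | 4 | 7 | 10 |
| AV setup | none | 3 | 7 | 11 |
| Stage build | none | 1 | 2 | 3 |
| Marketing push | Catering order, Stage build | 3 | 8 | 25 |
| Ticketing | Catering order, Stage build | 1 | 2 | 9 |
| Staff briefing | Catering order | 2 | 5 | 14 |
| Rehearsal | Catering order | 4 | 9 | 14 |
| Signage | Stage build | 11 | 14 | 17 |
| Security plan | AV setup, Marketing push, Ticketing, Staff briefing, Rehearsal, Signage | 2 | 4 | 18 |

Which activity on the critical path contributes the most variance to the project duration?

te_Catering order = (4 + 4·7 + 10)/6 = 42/6 = 7; σ²_Catering order = ((10−4)/6)² = 1.000
te_AV setup = (3 + 4·7 + 11)/6 = 42/6 = 7; σ²_AV setup = ((11−3)/6)² = 1.778
te_Stage build = (1 + 4·2 + 3)/6 = 12/6 = 2; σ²_Stage build = ((3−1)/6)² = 0.111
te_Marketing push = (3 + 4·8 + 25)/6 = 60/6 = 10; σ²_Marketing push = ((25−3)/6)² = 13.444
te_Ticketing = (1 + 4·2 + 9)/6 = 18/6 = 3; σ²_Ticketing = ((9−1)/6)² = 1.778
te_Staff briefing = (2 + 4·5 + 14)/6 = 36/6 = 6; σ²_Staff briefing = ((14−2)/6)² = 4.000
te_Rehearsal = (4 + 4·9 + 14)/6 = 54/6 = 9; σ²_Rehearsal = ((14−4)/6)² = 2.778
te_Signage = (11 + 4·14 + 17)/6 = 84/6 = 14; σ²_Signage = ((17−11)/6)² = 1.000
te_Security plan = (2 + 4·4 + 18)/6 = 36/6 = 6; σ²_Security plan = ((18−2)/6)² = 7.111

Forward pass:
ES_Catering order = 0; EF_Catering order = 7
ES_AV setup = 0; EF_AV setup = 7
ES_Stage build = 0; EF_Stage build = 2
ES_Marketing push = max(EF_Catering order=7, EF_Stage build=2) = 7; EF_Marketing push = 7+10 = 17
ES_Ticketing = max(EF_Catering order=7, EF_Stage build=2) = 7; EF_Ticketing = 7+3 = 10
ES_Staff briefing = 7; EF_Staff briefing = 7+6 = 13
ES_Rehearsal = 7; EF_Rehearsal = 7+9 = 16
ES_Signage = 2; EF_Signage = 2+14 = 16
ES_Security plan = max(EF_AV setup=7, EF_Marketing push=17, EF_Ticketing=10, EF_Staff briefing=13, EF_Rehearsal=16, EF_Signage=16) = 17; EF_Security plan = 17+6 = 23
Expected project duration μ = 23 days. Critical path: Catering order → Marketing push → Security plan.

Variances on critical path: σ²_Catering order=1.000, σ²_Marketing push=13.444, σ²_Security plan=7.111.
Largest is σ²_Marketing push = 13.444.

Marketing push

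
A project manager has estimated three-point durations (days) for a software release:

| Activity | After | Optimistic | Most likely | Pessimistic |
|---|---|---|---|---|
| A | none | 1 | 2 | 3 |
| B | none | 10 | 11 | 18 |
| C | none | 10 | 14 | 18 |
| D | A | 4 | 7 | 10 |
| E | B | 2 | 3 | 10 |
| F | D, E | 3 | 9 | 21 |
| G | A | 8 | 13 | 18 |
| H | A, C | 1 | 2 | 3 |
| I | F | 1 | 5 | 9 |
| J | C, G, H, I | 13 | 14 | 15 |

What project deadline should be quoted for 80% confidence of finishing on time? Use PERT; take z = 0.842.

te_A = (1 + 4·2 + 3)/6 = 12/6 = 2; σ²_A = ((3−1)/6)² = 0.111
te_B = (10 + 4·11 + 18)/6 = 72/6 = 12; σ²_B = ((18−10)/6)² = 1.778
te_C = (10 + 4·14 + 18)/6 = 84/6 = 14; σ²_C = ((18−10)/6)² = 1.778
te_D = (4 + 4·7 + 10)/6 = 42/6 = 7; σ²_D = ((10−4)/6)² = 1.000
te_E = (2 + 4·3 + 10)/6 = 24/6 = 4; σ²_E = ((10−2)/6)² = 1.778
te_F = (3 + 4·9 + 21)/6 = 60/6 = 10; σ²_F = ((21−3)/6)² = 9.000
te_G = (8 + 4·13 + 18)/6 = 78/6 = 13; σ²_G = ((18−8)/6)² = 2.778
te_H = (1 + 4·2 + 3)/6 = 12/6 = 2; σ²_H = ((3−1)/6)² = 0.111
te_I = (1 + 4·5 + 9)/6 = 30/6 = 5; σ²_I = ((9−1)/6)² = 1.778
te_J = (13 + 4·14 + 15)/6 = 84/6 = 14; σ²_J = ((15−13)/6)² = 0.111

Forward pass:
ES_A = 0; EF_A = 2
ES_B = 0; EF_B = 12
ES_C = 0; EF_C = 14
ES_D = 2; EF_D = 2+7 = 9
ES_E = 12; EF_E = 12+4 = 16
ES_F = max(EF_D=9, EF_E=16) = 16; EF_F = 16+10 = 26
ES_G = 2; EF_G = 2+13 = 15
ES_H = max(EF_A=2, EF_C=14) = 14; EF_H = 14+2 = 16
ES_I = 26; EF_I = 26+5 = 31
ES_J = max(EF_C=14, EF_G=15, EF_H=16, EF_I=31) = 31; EF_J = 31+14 = 45
Expected project duration μ = 45 days. Critical path: B → E → F → I → J.

Variance along critical path = 1.778 + 1.778 + 9.000 + 1.778 + 0.111 = 14.444; σ = 3.801 days.
D = μ + z·σ = 45 + 0.842·3.801 = 48.2 days

48.2 days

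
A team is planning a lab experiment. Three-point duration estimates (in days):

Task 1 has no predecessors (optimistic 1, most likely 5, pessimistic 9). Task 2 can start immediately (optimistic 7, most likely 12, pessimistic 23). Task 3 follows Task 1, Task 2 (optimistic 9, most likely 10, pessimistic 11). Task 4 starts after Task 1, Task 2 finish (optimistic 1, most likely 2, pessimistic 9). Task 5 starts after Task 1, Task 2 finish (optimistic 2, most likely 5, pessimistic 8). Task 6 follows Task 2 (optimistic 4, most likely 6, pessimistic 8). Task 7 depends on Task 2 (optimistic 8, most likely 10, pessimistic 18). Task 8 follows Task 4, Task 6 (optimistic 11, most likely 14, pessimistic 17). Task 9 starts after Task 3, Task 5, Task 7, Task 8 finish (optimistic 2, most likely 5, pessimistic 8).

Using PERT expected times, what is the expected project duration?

te_Task 1 = (1 + 4·5 + 9)/6 = 30/6 = 5
te_Task 2 = (7 + 4·12 + 23)/6 = 78/6 = 13
te_Task 3 = (9 + 4·10 + 11)/6 = 60/6 = 10
te_Task 4 = (1 + 4·2 + 9)/6 = 18/6 = 3
te_Task 5 = (2 + 4·5 + 8)/6 = 30/6 = 5
te_Task 6 = (4 + 4·6 + 8)/6 = 36/6 = 6
te_Task 7 = (8 + 4·10 + 18)/6 = 66/6 = 11
te_Task 8 = (11 + 4·14 + 17)/6 = 84/6 = 14
te_Task 9 = (2 + 4·5 + 8)/6 = 30/6 = 5

Forward pass:
ES_Task 1 = 0; EF_Task 1 = 5
ES_Task 2 = 0; EF_Task 2 = 13
ES_Task 3 = max(EF_Task 1=5, EF_Task 2=13) = 13; EF_Task 3 = 13+10 = 23
ES_Task 4 = max(EF_Task 1=5, EF_Task 2=13) = 13; EF_Task 4 = 13+3 = 16
ES_Task 5 = max(EF_Task 1=5, EF_Task 2=13) = 13; EF_Task 5 = 13+5 = 18
ES_Task 6 = 13; EF_Task 6 = 13+6 = 19
ES_Task 7 = 13; EF_Task 7 = 13+11 = 24
ES_Task 8 = max(EF_Task 4=16, EF_Task 6=19) = 19; EF_Task 8 = 19+14 = 33
ES_Task 9 = max(EF_Task 3=23, EF_Task 5=18, EF_Task 7=24, EF_Task 8=33) = 33; EF_Task 9 = 33+5 = 38
Expected project duration μ = 38 days. Critical path: Task 2 → Task 6 → Task 8 → Task 9.

38 days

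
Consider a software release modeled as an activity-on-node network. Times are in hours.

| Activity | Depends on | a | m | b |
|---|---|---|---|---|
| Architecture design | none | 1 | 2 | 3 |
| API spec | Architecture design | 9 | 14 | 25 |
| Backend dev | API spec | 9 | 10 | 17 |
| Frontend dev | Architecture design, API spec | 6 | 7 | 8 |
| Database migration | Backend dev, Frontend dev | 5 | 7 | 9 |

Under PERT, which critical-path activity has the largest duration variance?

API spec

te_Architecture design = (1 + 4·2 + 3)/6 = 12/6 = 2; σ²_Architecture design = ((3−1)/6)² = 0.111
te_API spec = (9 + 4·14 + 25)/6 = 90/6 = 15; σ²_API spec = ((25−9)/6)² = 7.111
te_Backend dev = (9 + 4·10 + 17)/6 = 66/6 = 11; σ²_Backend dev = ((17−9)/6)² = 1.778
te_Frontend dev = (6 + 4·7 + 8)/6 = 42/6 = 7; σ²_Frontend dev = ((8−6)/6)² = 0.111
te_Database migration = (5 + 4·7 + 9)/6 = 42/6 = 7; σ²_Database migration = ((9−5)/6)² = 0.444

Forward pass:
ES_Architecture design = 0; EF_Architecture design = 2
ES_API spec = 2; EF_API spec = 2+15 = 17
ES_Backend dev = 17; EF_Backend dev = 17+11 = 28
ES_Frontend dev = max(EF_Architecture design=2, EF_API spec=17) = 17; EF_Frontend dev = 17+7 = 24
ES_Database migration = max(EF_Backend dev=28, EF_Frontend dev=24) = 28; EF_Database migration = 28+7 = 35
Expected project duration μ = 35 hours. Critical path: Architecture design → API spec → Backend dev → Database migration.

Variances on critical path: σ²_Architecture design=0.111, σ²_API spec=7.111, σ²_Backend dev=1.778, σ²_Database migration=0.444.
Largest is σ²_API spec = 7.111.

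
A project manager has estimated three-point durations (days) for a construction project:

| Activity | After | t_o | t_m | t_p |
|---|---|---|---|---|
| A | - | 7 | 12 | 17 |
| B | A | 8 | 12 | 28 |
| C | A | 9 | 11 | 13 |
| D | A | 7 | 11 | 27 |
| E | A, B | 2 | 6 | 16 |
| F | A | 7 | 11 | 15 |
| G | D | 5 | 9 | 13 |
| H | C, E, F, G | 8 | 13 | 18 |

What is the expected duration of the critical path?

te_A = (7 + 4·12 + 17)/6 = 72/6 = 12
te_B = (8 + 4·12 + 28)/6 = 84/6 = 14
te_C = (9 + 4·11 + 13)/6 = 66/6 = 11
te_D = (7 + 4·11 + 27)/6 = 78/6 = 13
te_E = (2 + 4·6 + 16)/6 = 42/6 = 7
te_F = (7 + 4·11 + 15)/6 = 66/6 = 11
te_G = (5 + 4·9 + 13)/6 = 54/6 = 9
te_H = (8 + 4·13 + 18)/6 = 78/6 = 13

Forward pass:
ES_A = 0; EF_A = 12
ES_B = 12; EF_B = 12+14 = 26
ES_C = 12; EF_C = 12+11 = 23
ES_D = 12; EF_D = 12+13 = 25
ES_E = max(EF_A=12, EF_B=26) = 26; EF_E = 26+7 = 33
ES_F = 12; EF_F = 12+11 = 23
ES_G = 25; EF_G = 25+9 = 34
ES_H = max(EF_C=23, EF_E=33, EF_F=23, EF_G=34) = 34; EF_H = 34+13 = 47
Expected project duration μ = 47 days. Critical path: A → D → G → H.

47 days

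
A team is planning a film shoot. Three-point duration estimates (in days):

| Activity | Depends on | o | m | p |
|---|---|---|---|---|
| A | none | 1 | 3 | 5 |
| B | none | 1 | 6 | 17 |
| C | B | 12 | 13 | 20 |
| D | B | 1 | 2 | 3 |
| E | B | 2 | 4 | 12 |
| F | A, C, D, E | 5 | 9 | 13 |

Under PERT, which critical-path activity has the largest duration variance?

B

te_A = (1 + 4·3 + 5)/6 = 18/6 = 3; σ²_A = ((5−1)/6)² = 0.444
te_B = (1 + 4·6 + 17)/6 = 42/6 = 7; σ²_B = ((17−1)/6)² = 7.111
te_C = (12 + 4·13 + 20)/6 = 84/6 = 14; σ²_C = ((20−12)/6)² = 1.778
te_D = (1 + 4·2 + 3)/6 = 12/6 = 2; σ²_D = ((3−1)/6)² = 0.111
te_E = (2 + 4·4 + 12)/6 = 30/6 = 5; σ²_E = ((12−2)/6)² = 2.778
te_F = (5 + 4·9 + 13)/6 = 54/6 = 9; σ²_F = ((13−5)/6)² = 1.778

Forward pass:
ES_A = 0; EF_A = 3
ES_B = 0; EF_B = 7
ES_C = 7; EF_C = 7+14 = 21
ES_D = 7; EF_D = 7+2 = 9
ES_E = 7; EF_E = 7+5 = 12
ES_F = max(EF_A=3, EF_C=21, EF_D=9, EF_E=12) = 21; EF_F = 21+9 = 30
Expected project duration μ = 30 days. Critical path: B → C → F.

Variances on critical path: σ²_B=7.111, σ²_C=1.778, σ²_F=1.778.
Largest is σ²_B = 7.111.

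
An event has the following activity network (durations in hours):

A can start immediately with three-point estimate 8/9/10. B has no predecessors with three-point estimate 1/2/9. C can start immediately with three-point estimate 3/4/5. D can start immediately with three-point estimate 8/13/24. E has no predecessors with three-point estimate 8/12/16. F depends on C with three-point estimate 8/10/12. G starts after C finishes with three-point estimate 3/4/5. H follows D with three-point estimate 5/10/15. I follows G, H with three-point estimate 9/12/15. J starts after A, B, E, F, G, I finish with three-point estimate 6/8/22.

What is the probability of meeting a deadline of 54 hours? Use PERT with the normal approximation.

0.970

te_A = (8 + 4·9 + 10)/6 = 54/6 = 9; σ²_A = ((10−8)/6)² = 0.111
te_B = (1 + 4·2 + 9)/6 = 18/6 = 3; σ²_B = ((9−1)/6)² = 1.778
te_C = (3 + 4·4 + 5)/6 = 24/6 = 4; σ²_C = ((5−3)/6)² = 0.111
te_D = (8 + 4·13 + 24)/6 = 84/6 = 14; σ²_D = ((24−8)/6)² = 7.111
te_E = (8 + 4·12 + 16)/6 = 72/6 = 12; σ²_E = ((16−8)/6)² = 1.778
te_F = (8 + 4·10 + 12)/6 = 60/6 = 10; σ²_F = ((12−8)/6)² = 0.444
te_G = (3 + 4·4 + 5)/6 = 24/6 = 4; σ²_G = ((5−3)/6)² = 0.111
te_H = (5 + 4·10 + 15)/6 = 60/6 = 10; σ²_H = ((15−5)/6)² = 2.778
te_I = (9 + 4·12 + 15)/6 = 72/6 = 12; σ²_I = ((15−9)/6)² = 1.000
te_J = (6 + 4·8 + 22)/6 = 60/6 = 10; σ²_J = ((22−6)/6)² = 7.111

Forward pass:
ES_A = 0; EF_A = 9
ES_B = 0; EF_B = 3
ES_C = 0; EF_C = 4
ES_D = 0; EF_D = 14
ES_E = 0; EF_E = 12
ES_F = 4; EF_F = 4+10 = 14
ES_G = 4; EF_G = 4+4 = 8
ES_H = 14; EF_H = 14+10 = 24
ES_I = max(EF_G=8, EF_H=24) = 24; EF_I = 24+12 = 36
ES_J = max(EF_A=9, EF_B=3, EF_E=12, EF_F=14, EF_G=8, EF_I=36) = 36; EF_J = 36+10 = 46
Expected project duration μ = 46 hours. Critical path: D → H → I → J.

Variance along critical path = 7.111 + 2.778 + 1.000 + 7.111 = 18.000; σ = √18.000 = 4.243 hours.
Z = (54 − 46) / 4.243 = 1.886
P(T ≤ 54) = Φ(1.886) ≈ 0.970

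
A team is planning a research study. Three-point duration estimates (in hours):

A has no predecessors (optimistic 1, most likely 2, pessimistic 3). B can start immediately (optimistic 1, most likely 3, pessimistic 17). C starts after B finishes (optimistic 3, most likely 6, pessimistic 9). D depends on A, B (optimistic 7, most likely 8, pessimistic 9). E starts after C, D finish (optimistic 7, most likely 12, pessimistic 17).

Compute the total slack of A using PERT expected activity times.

3 hours

te_A = (1 + 4·2 + 3)/6 = 12/6 = 2
te_B = (1 + 4·3 + 17)/6 = 30/6 = 5
te_C = (3 + 4·6 + 9)/6 = 36/6 = 6
te_D = (7 + 4·8 + 9)/6 = 48/6 = 8
te_E = (7 + 4·12 + 17)/6 = 72/6 = 12

Forward pass:
ES_A = 0; EF_A = 2
ES_B = 0; EF_B = 5
ES_C = 5; EF_C = 5+6 = 11
ES_D = max(EF_A=2, EF_B=5) = 5; EF_D = 5+8 = 13
ES_E = max(EF_C=11, EF_D=13) = 13; EF_E = 13+12 = 25
Expected project duration μ = 25 hours. Critical path: B → D → E.

Backward pass:
LF_E = 25; LS_E = 25−12 = 13
LF_D = LS_E = 13; LS_D = 13−8 = 5
LF_C = LS_E = 13; LS_C = 13−6 = 7
LF_B = min(LS_C=7, LS_D=5) = 5; LS_B = 5−5 = 0
LF_A = LS_D = 5; LS_A = 5−2 = 3
Slack_A = LS_A − ES_A = 3 − 0 = 3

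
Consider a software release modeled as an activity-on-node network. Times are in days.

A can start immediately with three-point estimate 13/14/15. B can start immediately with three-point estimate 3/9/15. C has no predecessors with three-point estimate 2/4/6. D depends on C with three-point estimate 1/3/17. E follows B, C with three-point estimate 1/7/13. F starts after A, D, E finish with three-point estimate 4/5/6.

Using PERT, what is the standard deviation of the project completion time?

2.85 days

te_A = (13 + 4·14 + 15)/6 = 84/6 = 14; σ²_A = ((15−13)/6)² = 0.111
te_B = (3 + 4·9 + 15)/6 = 54/6 = 9; σ²_B = ((15−3)/6)² = 4.000
te_C = (2 + 4·4 + 6)/6 = 24/6 = 4; σ²_C = ((6−2)/6)² = 0.444
te_D = (1 + 4·3 + 17)/6 = 30/6 = 5; σ²_D = ((17−1)/6)² = 7.111
te_E = (1 + 4·7 + 13)/6 = 42/6 = 7; σ²_E = ((13−1)/6)² = 4.000
te_F = (4 + 4·5 + 6)/6 = 30/6 = 5; σ²_F = ((6−4)/6)² = 0.111

Forward pass:
ES_A = 0; EF_A = 14
ES_B = 0; EF_B = 9
ES_C = 0; EF_C = 4
ES_D = 4; EF_D = 4+5 = 9
ES_E = max(EF_B=9, EF_C=4) = 9; EF_E = 9+7 = 16
ES_F = max(EF_A=14, EF_D=9, EF_E=16) = 16; EF_F = 16+5 = 21
Expected project duration μ = 21 days. Critical path: B → E → F.

Variance along critical path = 4.000 + 4.000 + 0.111 = 8.111
σ = √8.111 = 2.848 days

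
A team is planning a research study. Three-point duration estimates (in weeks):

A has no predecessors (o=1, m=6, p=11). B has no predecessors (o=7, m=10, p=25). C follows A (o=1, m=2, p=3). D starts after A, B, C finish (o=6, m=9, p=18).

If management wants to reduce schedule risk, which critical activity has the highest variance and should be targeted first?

B

te_A = (1 + 4·6 + 11)/6 = 36/6 = 6; σ²_A = ((11−1)/6)² = 2.778
te_B = (7 + 4·10 + 25)/6 = 72/6 = 12; σ²_B = ((25−7)/6)² = 9.000
te_C = (1 + 4·2 + 3)/6 = 12/6 = 2; σ²_C = ((3−1)/6)² = 0.111
te_D = (6 + 4·9 + 18)/6 = 60/6 = 10; σ²_D = ((18−6)/6)² = 4.000

Forward pass:
ES_A = 0; EF_A = 6
ES_B = 0; EF_B = 12
ES_C = 6; EF_C = 6+2 = 8
ES_D = max(EF_A=6, EF_B=12, EF_C=8) = 12; EF_D = 12+10 = 22
Expected project duration μ = 22 weeks. Critical path: B → D.

Variances on critical path: σ²_B=9.000, σ²_D=4.000.
Largest is σ²_B = 9.000.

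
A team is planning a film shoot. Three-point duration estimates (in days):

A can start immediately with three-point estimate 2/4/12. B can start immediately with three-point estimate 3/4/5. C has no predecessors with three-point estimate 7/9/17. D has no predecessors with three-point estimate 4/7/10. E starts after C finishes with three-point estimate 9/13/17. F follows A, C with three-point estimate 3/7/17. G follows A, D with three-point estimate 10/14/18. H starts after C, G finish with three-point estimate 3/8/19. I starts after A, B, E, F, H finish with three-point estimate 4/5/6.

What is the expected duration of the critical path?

35 days

te_A = (2 + 4·4 + 12)/6 = 30/6 = 5
te_B = (3 + 4·4 + 5)/6 = 24/6 = 4
te_C = (7 + 4·9 + 17)/6 = 60/6 = 10
te_D = (4 + 4·7 + 10)/6 = 42/6 = 7
te_E = (9 + 4·13 + 17)/6 = 78/6 = 13
te_F = (3 + 4·7 + 17)/6 = 48/6 = 8
te_G = (10 + 4·14 + 18)/6 = 84/6 = 14
te_H = (3 + 4·8 + 19)/6 = 54/6 = 9
te_I = (4 + 4·5 + 6)/6 = 30/6 = 5

Forward pass:
ES_A = 0; EF_A = 5
ES_B = 0; EF_B = 4
ES_C = 0; EF_C = 10
ES_D = 0; EF_D = 7
ES_E = 10; EF_E = 10+13 = 23
ES_F = max(EF_A=5, EF_C=10) = 10; EF_F = 10+8 = 18
ES_G = max(EF_A=5, EF_D=7) = 7; EF_G = 7+14 = 21
ES_H = max(EF_C=10, EF_G=21) = 21; EF_H = 21+9 = 30
ES_I = max(EF_A=5, EF_B=4, EF_E=23, EF_F=18, EF_H=30) = 30; EF_I = 30+5 = 35
Expected project duration μ = 35 days. Critical path: D → G → H → I.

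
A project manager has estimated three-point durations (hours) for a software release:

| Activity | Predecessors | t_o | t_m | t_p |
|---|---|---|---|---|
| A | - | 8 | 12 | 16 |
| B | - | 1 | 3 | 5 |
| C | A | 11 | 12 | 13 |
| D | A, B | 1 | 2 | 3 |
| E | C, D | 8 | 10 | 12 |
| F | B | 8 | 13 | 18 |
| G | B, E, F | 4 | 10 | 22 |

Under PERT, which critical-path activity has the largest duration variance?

te_A = (8 + 4·12 + 16)/6 = 72/6 = 12; σ²_A = ((16−8)/6)² = 1.778
te_B = (1 + 4·3 + 5)/6 = 18/6 = 3; σ²_B = ((5−1)/6)² = 0.444
te_C = (11 + 4·12 + 13)/6 = 72/6 = 12; σ²_C = ((13−11)/6)² = 0.111
te_D = (1 + 4·2 + 3)/6 = 12/6 = 2; σ²_D = ((3−1)/6)² = 0.111
te_E = (8 + 4·10 + 12)/6 = 60/6 = 10; σ²_E = ((12−8)/6)² = 0.444
te_F = (8 + 4·13 + 18)/6 = 78/6 = 13; σ²_F = ((18−8)/6)² = 2.778
te_G = (4 + 4·10 + 22)/6 = 66/6 = 11; σ²_G = ((22−4)/6)² = 9.000

Forward pass:
ES_A = 0; EF_A = 12
ES_B = 0; EF_B = 3
ES_C = 12; EF_C = 12+12 = 24
ES_D = max(EF_A=12, EF_B=3) = 12; EF_D = 12+2 = 14
ES_E = max(EF_C=24, EF_D=14) = 24; EF_E = 24+10 = 34
ES_F = 3; EF_F = 3+13 = 16
ES_G = max(EF_B=3, EF_E=34, EF_F=16) = 34; EF_G = 34+11 = 45
Expected project duration μ = 45 hours. Critical path: A → C → E → G.

Variances on critical path: σ²_A=1.778, σ²_C=0.111, σ²_E=0.444, σ²_G=9.000.
Largest is σ²_G = 9.000.

G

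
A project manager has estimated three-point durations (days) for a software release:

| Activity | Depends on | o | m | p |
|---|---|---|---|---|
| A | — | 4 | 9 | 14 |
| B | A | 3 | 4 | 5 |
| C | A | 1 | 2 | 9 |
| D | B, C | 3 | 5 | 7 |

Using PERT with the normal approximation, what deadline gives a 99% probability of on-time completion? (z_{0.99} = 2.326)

22.2 days

te_A = (4 + 4·9 + 14)/6 = 54/6 = 9; σ²_A = ((14−4)/6)² = 2.778
te_B = (3 + 4·4 + 5)/6 = 24/6 = 4; σ²_B = ((5−3)/6)² = 0.111
te_C = (1 + 4·2 + 9)/6 = 18/6 = 3; σ²_C = ((9−1)/6)² = 1.778
te_D = (3 + 4·5 + 7)/6 = 30/6 = 5; σ²_D = ((7−3)/6)² = 0.444

Forward pass:
ES_A = 0; EF_A = 9
ES_B = 9; EF_B = 9+4 = 13
ES_C = 9; EF_C = 9+3 = 12
ES_D = max(EF_B=13, EF_C=12) = 13; EF_D = 13+5 = 18
Expected project duration μ = 18 days. Critical path: A → B → D.

Variance along critical path = 2.778 + 0.111 + 0.444 = 3.333; σ = 1.826 days.
D = μ + z·σ = 18 + 2.326·1.826 = 22.2 days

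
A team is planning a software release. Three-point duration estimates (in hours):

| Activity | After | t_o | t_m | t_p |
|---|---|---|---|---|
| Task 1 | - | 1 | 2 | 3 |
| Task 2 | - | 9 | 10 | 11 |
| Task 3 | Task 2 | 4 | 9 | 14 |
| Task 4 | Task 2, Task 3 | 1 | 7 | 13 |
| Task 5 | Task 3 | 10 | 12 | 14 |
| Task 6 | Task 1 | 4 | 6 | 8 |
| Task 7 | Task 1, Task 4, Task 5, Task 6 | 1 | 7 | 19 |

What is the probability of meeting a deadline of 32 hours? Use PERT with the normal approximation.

te_Task 1 = (1 + 4·2 + 3)/6 = 12/6 = 2; σ²_Task 1 = ((3−1)/6)² = 0.111
te_Task 2 = (9 + 4·10 + 11)/6 = 60/6 = 10; σ²_Task 2 = ((11−9)/6)² = 0.111
te_Task 3 = (4 + 4·9 + 14)/6 = 54/6 = 9; σ²_Task 3 = ((14−4)/6)² = 2.778
te_Task 4 = (1 + 4·7 + 13)/6 = 42/6 = 7; σ²_Task 4 = ((13−1)/6)² = 4.000
te_Task 5 = (10 + 4·12 + 14)/6 = 72/6 = 12; σ²_Task 5 = ((14−10)/6)² = 0.444
te_Task 6 = (4 + 4·6 + 8)/6 = 36/6 = 6; σ²_Task 6 = ((8−4)/6)² = 0.444
te_Task 7 = (1 + 4·7 + 19)/6 = 48/6 = 8; σ²_Task 7 = ((19−1)/6)² = 9.000

Forward pass:
ES_Task 1 = 0; EF_Task 1 = 2
ES_Task 2 = 0; EF_Task 2 = 10
ES_Task 3 = 10; EF_Task 3 = 10+9 = 19
ES_Task 4 = max(EF_Task 2=10, EF_Task 3=19) = 19; EF_Task 4 = 19+7 = 26
ES_Task 5 = 19; EF_Task 5 = 19+12 = 31
ES_Task 6 = 2; EF_Task 6 = 2+6 = 8
ES_Task 7 = max(EF_Task 1=2, EF_Task 4=26, EF_Task 5=31, EF_Task 6=8) = 31; EF_Task 7 = 31+8 = 39
Expected project duration μ = 39 hours. Critical path: Task 2 → Task 3 → Task 5 → Task 7.

Variance along critical path = 0.111 + 2.778 + 0.444 + 9.000 = 12.333; σ = √12.333 = 3.512 hours.
Z = (32 − 39) / 3.512 = -1.993
P(T ≤ 32) = Φ(-1.993) ≈ 0.023

0.023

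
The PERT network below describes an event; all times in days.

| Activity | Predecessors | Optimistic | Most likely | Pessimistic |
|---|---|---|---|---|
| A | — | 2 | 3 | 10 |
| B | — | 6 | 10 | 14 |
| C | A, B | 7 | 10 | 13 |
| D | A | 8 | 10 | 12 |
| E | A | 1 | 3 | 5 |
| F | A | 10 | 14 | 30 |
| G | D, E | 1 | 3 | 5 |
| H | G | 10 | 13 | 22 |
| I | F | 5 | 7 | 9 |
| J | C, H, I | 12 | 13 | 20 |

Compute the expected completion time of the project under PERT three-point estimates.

45 days

te_A = (2 + 4·3 + 10)/6 = 24/6 = 4
te_B = (6 + 4·10 + 14)/6 = 60/6 = 10
te_C = (7 + 4·10 + 13)/6 = 60/6 = 10
te_D = (8 + 4·10 + 12)/6 = 60/6 = 10
te_E = (1 + 4·3 + 5)/6 = 18/6 = 3
te_F = (10 + 4·14 + 30)/6 = 96/6 = 16
te_G = (1 + 4·3 + 5)/6 = 18/6 = 3
te_H = (10 + 4·13 + 22)/6 = 84/6 = 14
te_I = (5 + 4·7 + 9)/6 = 42/6 = 7
te_J = (12 + 4·13 + 20)/6 = 84/6 = 14

Forward pass:
ES_A = 0; EF_A = 4
ES_B = 0; EF_B = 10
ES_C = max(EF_A=4, EF_B=10) = 10; EF_C = 10+10 = 20
ES_D = 4; EF_D = 4+10 = 14
ES_E = 4; EF_E = 4+3 = 7
ES_F = 4; EF_F = 4+16 = 20
ES_G = max(EF_D=14, EF_E=7) = 14; EF_G = 14+3 = 17
ES_H = 17; EF_H = 17+14 = 31
ES_I = 20; EF_I = 20+7 = 27
ES_J = max(EF_C=20, EF_H=31, EF_I=27) = 31; EF_J = 31+14 = 45
Expected project duration μ = 45 days. Critical path: A → D → G → H → J.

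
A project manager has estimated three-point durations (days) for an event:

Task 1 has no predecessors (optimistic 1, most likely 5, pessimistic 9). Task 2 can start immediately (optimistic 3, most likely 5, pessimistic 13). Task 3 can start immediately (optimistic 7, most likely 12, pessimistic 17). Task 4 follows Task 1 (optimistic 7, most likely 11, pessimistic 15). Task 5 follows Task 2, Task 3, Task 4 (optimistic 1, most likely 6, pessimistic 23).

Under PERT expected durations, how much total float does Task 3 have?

4 days

te_Task 1 = (1 + 4·5 + 9)/6 = 30/6 = 5
te_Task 2 = (3 + 4·5 + 13)/6 = 36/6 = 6
te_Task 3 = (7 + 4·12 + 17)/6 = 72/6 = 12
te_Task 4 = (7 + 4·11 + 15)/6 = 66/6 = 11
te_Task 5 = (1 + 4·6 + 23)/6 = 48/6 = 8

Forward pass:
ES_Task 1 = 0; EF_Task 1 = 5
ES_Task 2 = 0; EF_Task 2 = 6
ES_Task 3 = 0; EF_Task 3 = 12
ES_Task 4 = 5; EF_Task 4 = 5+11 = 16
ES_Task 5 = max(EF_Task 2=6, EF_Task 3=12, EF_Task 4=16) = 16; EF_Task 5 = 16+8 = 24
Expected project duration μ = 24 days. Critical path: Task 1 → Task 4 → Task 5.

Backward pass:
LF_Task 5 = 24; LS_Task 5 = 24−8 = 16
LF_Task 4 = LS_Task 5 = 16; LS_Task 4 = 16−11 = 5
LF_Task 3 = LS_Task 5 = 16; LS_Task 3 = 16−12 = 4
LF_Task 2 = LS_Task 5 = 16; LS_Task 2 = 16−6 = 10
LF_Task 1 = LS_Task 4 = 5; LS_Task 1 = 5−5 = 0
Slack_Task 3 = LS_Task 3 − ES_Task 3 = 4 − 0 = 4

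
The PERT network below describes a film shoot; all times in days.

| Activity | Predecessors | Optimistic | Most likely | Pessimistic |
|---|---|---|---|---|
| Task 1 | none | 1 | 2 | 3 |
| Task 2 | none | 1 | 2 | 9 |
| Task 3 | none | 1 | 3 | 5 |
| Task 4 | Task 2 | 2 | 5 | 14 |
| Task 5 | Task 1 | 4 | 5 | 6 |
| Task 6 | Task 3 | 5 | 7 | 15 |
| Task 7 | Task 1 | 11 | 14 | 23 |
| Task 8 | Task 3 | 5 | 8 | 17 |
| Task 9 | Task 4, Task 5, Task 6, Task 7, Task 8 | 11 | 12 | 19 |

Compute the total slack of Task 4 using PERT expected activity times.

te_Task 1 = (1 + 4·2 + 3)/6 = 12/6 = 2
te_Task 2 = (1 + 4·2 + 9)/6 = 18/6 = 3
te_Task 3 = (1 + 4·3 + 5)/6 = 18/6 = 3
te_Task 4 = (2 + 4·5 + 14)/6 = 36/6 = 6
te_Task 5 = (4 + 4·5 + 6)/6 = 30/6 = 5
te_Task 6 = (5 + 4·7 + 15)/6 = 48/6 = 8
te_Task 7 = (11 + 4·14 + 23)/6 = 90/6 = 15
te_Task 8 = (5 + 4·8 + 17)/6 = 54/6 = 9
te_Task 9 = (11 + 4·12 + 19)/6 = 78/6 = 13

Forward pass:
ES_Task 1 = 0; EF_Task 1 = 2
ES_Task 2 = 0; EF_Task 2 = 3
ES_Task 3 = 0; EF_Task 3 = 3
ES_Task 4 = 3; EF_Task 4 = 3+6 = 9
ES_Task 5 = 2; EF_Task 5 = 2+5 = 7
ES_Task 6 = 3; EF_Task 6 = 3+8 = 11
ES_Task 7 = 2; EF_Task 7 = 2+15 = 17
ES_Task 8 = 3; EF_Task 8 = 3+9 = 12
ES_Task 9 = max(EF_Task 4=9, EF_Task 5=7, EF_Task 6=11, EF_Task 7=17, EF_Task 8=12) = 17; EF_Task 9 = 17+13 = 30
Expected project duration μ = 30 days. Critical path: Task 1 → Task 7 → Task 9.

Backward pass:
LF_Task 9 = 30; LS_Task 9 = 30−13 = 17
LF_Task 8 = LS_Task 9 = 17; LS_Task 8 = 17−9 = 8
LF_Task 7 = LS_Task 9 = 17; LS_Task 7 = 17−15 = 2
LF_Task 6 = LS_Task 9 = 17; LS_Task 6 = 17−8 = 9
LF_Task 5 = LS_Task 9 = 17; LS_Task 5 = 17−5 = 12
LF_Task 4 = LS_Task 9 = 17; LS_Task 4 = 17−6 = 11
LF_Task 3 = min(LS_Task 6=9, LS_Task 8=8) = 8; LS_Task 3 = 8−3 = 5
LF_Task 2 = LS_Task 4 = 11; LS_Task 2 = 11−3 = 8
LF_Task 1 = min(LS_Task 5=12, LS_Task 7=2) = 2; LS_Task 1 = 2−2 = 0
Slack_Task 4 = LS_Task 4 − ES_Task 4 = 11 − 3 = 8

8 days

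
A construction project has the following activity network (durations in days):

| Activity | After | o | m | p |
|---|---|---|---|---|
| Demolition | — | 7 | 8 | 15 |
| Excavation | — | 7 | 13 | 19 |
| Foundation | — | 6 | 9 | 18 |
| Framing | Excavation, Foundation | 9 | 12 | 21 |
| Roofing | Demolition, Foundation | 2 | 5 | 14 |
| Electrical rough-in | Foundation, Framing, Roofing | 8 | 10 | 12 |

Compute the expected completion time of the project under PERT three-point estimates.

te_Demolition = (7 + 4·8 + 15)/6 = 54/6 = 9
te_Excavation = (7 + 4·13 + 19)/6 = 78/6 = 13
te_Foundation = (6 + 4·9 + 18)/6 = 60/6 = 10
te_Framing = (9 + 4·12 + 21)/6 = 78/6 = 13
te_Roofing = (2 + 4·5 + 14)/6 = 36/6 = 6
te_Electrical rough-in = (8 + 4·10 + 12)/6 = 60/6 = 10

Forward pass:
ES_Demolition = 0; EF_Demolition = 9
ES_Excavation = 0; EF_Excavation = 13
ES_Foundation = 0; EF_Foundation = 10
ES_Framing = max(EF_Excavation=13, EF_Foundation=10) = 13; EF_Framing = 13+13 = 26
ES_Roofing = max(EF_Demolition=9, EF_Foundation=10) = 10; EF_Roofing = 10+6 = 16
ES_Electrical rough-in = max(EF_Foundation=10, EF_Framing=26, EF_Roofing=16) = 26; EF_Electrical rough-in = 26+10 = 36
Expected project duration μ = 36 days. Critical path: Excavation → Framing → Electrical rough-in.

36 days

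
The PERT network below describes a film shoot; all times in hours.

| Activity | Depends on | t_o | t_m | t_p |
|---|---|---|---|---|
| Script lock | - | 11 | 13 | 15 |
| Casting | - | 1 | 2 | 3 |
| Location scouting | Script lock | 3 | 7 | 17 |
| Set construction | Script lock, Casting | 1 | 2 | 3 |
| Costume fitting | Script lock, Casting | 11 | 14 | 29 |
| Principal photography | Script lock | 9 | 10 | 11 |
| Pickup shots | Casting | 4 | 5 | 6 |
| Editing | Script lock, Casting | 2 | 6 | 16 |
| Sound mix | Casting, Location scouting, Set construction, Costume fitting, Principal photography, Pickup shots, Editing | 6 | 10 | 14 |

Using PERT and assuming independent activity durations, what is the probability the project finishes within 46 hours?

0.982

te_Script lock = (11 + 4·13 + 15)/6 = 78/6 = 13; σ²_Script lock = ((15−11)/6)² = 0.444
te_Casting = (1 + 4·2 + 3)/6 = 12/6 = 2; σ²_Casting = ((3−1)/6)² = 0.111
te_Location scouting = (3 + 4·7 + 17)/6 = 48/6 = 8; σ²_Location scouting = ((17−3)/6)² = 5.444
te_Set construction = (1 + 4·2 + 3)/6 = 12/6 = 2; σ²_Set construction = ((3−1)/6)² = 0.111
te_Costume fitting = (11 + 4·14 + 29)/6 = 96/6 = 16; σ²_Costume fitting = ((29−11)/6)² = 9.000
te_Principal photography = (9 + 4·10 + 11)/6 = 60/6 = 10; σ²_Principal photography = ((11−9)/6)² = 0.111
te_Pickup shots = (4 + 4·5 + 6)/6 = 30/6 = 5; σ²_Pickup shots = ((6−4)/6)² = 0.111
te_Editing = (2 + 4·6 + 16)/6 = 42/6 = 7; σ²_Editing = ((16−2)/6)² = 5.444
te_Sound mix = (6 + 4·10 + 14)/6 = 60/6 = 10; σ²_Sound mix = ((14−6)/6)² = 1.778

Forward pass:
ES_Script lock = 0; EF_Script lock = 13
ES_Casting = 0; EF_Casting = 2
ES_Location scouting = 13; EF_Location scouting = 13+8 = 21
ES_Set construction = max(EF_Script lock=13, EF_Casting=2) = 13; EF_Set construction = 13+2 = 15
ES_Costume fitting = max(EF_Script lock=13, EF_Casting=2) = 13; EF_Costume fitting = 13+16 = 29
ES_Principal photography = 13; EF_Principal photography = 13+10 = 23
ES_Pickup shots = 2; EF_Pickup shots = 2+5 = 7
ES_Editing = max(EF_Script lock=13, EF_Casting=2) = 13; EF_Editing = 13+7 = 20
ES_Sound mix = max(EF_Casting=2, EF_Location scouting=21, EF_Set construction=15, EF_Costume fitting=29, EF_Principal photography=23, EF_Pickup shots=7, EF_Editing=20) = 29; EF_Sound mix = 29+10 = 39
Expected project duration μ = 39 hours. Critical path: Script lock → Costume fitting → Sound mix.

Variance along critical path = 0.444 + 9.000 + 1.778 = 11.222; σ = √11.222 = 3.350 hours.
Z = (46 − 39) / 3.350 = 2.090
P(T ≤ 46) = Φ(2.090) ≈ 0.982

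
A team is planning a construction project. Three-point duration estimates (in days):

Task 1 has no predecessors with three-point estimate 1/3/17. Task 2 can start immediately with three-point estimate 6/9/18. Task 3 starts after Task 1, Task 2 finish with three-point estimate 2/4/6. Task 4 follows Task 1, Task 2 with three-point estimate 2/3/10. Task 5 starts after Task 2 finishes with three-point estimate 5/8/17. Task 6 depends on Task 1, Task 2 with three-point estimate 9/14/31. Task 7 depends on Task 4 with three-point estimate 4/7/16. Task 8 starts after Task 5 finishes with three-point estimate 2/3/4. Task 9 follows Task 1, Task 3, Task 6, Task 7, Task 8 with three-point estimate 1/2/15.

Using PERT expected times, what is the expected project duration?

te_Task 1 = (1 + 4·3 + 17)/6 = 30/6 = 5
te_Task 2 = (6 + 4·9 + 18)/6 = 60/6 = 10
te_Task 3 = (2 + 4·4 + 6)/6 = 24/6 = 4
te_Task 4 = (2 + 4·3 + 10)/6 = 24/6 = 4
te_Task 5 = (5 + 4·8 + 17)/6 = 54/6 = 9
te_Task 6 = (9 + 4·14 + 31)/6 = 96/6 = 16
te_Task 7 = (4 + 4·7 + 16)/6 = 48/6 = 8
te_Task 8 = (2 + 4·3 + 4)/6 = 18/6 = 3
te_Task 9 = (1 + 4·2 + 15)/6 = 24/6 = 4

Forward pass:
ES_Task 1 = 0; EF_Task 1 = 5
ES_Task 2 = 0; EF_Task 2 = 10
ES_Task 3 = max(EF_Task 1=5, EF_Task 2=10) = 10; EF_Task 3 = 10+4 = 14
ES_Task 4 = max(EF_Task 1=5, EF_Task 2=10) = 10; EF_Task 4 = 10+4 = 14
ES_Task 5 = 10; EF_Task 5 = 10+9 = 19
ES_Task 6 = max(EF_Task 1=5, EF_Task 2=10) = 10; EF_Task 6 = 10+16 = 26
ES_Task 7 = 14; EF_Task 7 = 14+8 = 22
ES_Task 8 = 19; EF_Task 8 = 19+3 = 22
ES_Task 9 = max(EF_Task 1=5, EF_Task 3=14, EF_Task 6=26, EF_Task 7=22, EF_Task 8=22) = 26; EF_Task 9 = 26+4 = 30
Expected project duration μ = 30 days. Critical path: Task 2 → Task 6 → Task 9.

30 days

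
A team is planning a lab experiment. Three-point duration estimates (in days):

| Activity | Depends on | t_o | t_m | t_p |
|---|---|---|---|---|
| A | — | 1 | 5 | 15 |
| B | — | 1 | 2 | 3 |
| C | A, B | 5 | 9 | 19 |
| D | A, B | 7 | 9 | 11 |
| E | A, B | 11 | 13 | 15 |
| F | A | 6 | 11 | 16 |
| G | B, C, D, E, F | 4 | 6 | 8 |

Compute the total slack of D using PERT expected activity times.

4 days

te_A = (1 + 4·5 + 15)/6 = 36/6 = 6
te_B = (1 + 4·2 + 3)/6 = 12/6 = 2
te_C = (5 + 4·9 + 19)/6 = 60/6 = 10
te_D = (7 + 4·9 + 11)/6 = 54/6 = 9
te_E = (11 + 4·13 + 15)/6 = 78/6 = 13
te_F = (6 + 4·11 + 16)/6 = 66/6 = 11
te_G = (4 + 4·6 + 8)/6 = 36/6 = 6

Forward pass:
ES_A = 0; EF_A = 6
ES_B = 0; EF_B = 2
ES_C = max(EF_A=6, EF_B=2) = 6; EF_C = 6+10 = 16
ES_D = max(EF_A=6, EF_B=2) = 6; EF_D = 6+9 = 15
ES_E = max(EF_A=6, EF_B=2) = 6; EF_E = 6+13 = 19
ES_F = 6; EF_F = 6+11 = 17
ES_G = max(EF_B=2, EF_C=16, EF_D=15, EF_E=19, EF_F=17) = 19; EF_G = 19+6 = 25
Expected project duration μ = 25 days. Critical path: A → E → G.

Backward pass:
LF_G = 25; LS_G = 25−6 = 19
LF_F = LS_G = 19; LS_F = 19−11 = 8
LF_E = LS_G = 19; LS_E = 19−13 = 6
LF_D = LS_G = 19; LS_D = 19−9 = 10
LF_C = LS_G = 19; LS_C = 19−10 = 9
LF_B = min(LS_C=9, LS_D=10, LS_E=6, LS_G=19) = 6; LS_B = 6−2 = 4
LF_A = min(LS_C=9, LS_D=10, LS_E=6, LS_F=8) = 6; LS_A = 6−6 = 0
Slack_D = LS_D − ES_D = 10 − 6 = 4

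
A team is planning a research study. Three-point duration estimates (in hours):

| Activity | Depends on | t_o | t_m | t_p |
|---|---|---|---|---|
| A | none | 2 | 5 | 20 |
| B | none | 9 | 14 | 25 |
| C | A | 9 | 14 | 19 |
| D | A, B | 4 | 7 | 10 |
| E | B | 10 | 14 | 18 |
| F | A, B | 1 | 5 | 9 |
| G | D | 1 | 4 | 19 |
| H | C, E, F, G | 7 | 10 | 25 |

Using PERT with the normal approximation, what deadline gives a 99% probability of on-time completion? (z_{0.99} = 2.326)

te_A = (2 + 4·5 + 20)/6 = 42/6 = 7; σ²_A = ((20−2)/6)² = 9.000
te_B = (9 + 4·14 + 25)/6 = 90/6 = 15; σ²_B = ((25−9)/6)² = 7.111
te_C = (9 + 4·14 + 19)/6 = 84/6 = 14; σ²_C = ((19−9)/6)² = 2.778
te_D = (4 + 4·7 + 10)/6 = 42/6 = 7; σ²_D = ((10−4)/6)² = 1.000
te_E = (10 + 4·14 + 18)/6 = 84/6 = 14; σ²_E = ((18−10)/6)² = 1.778
te_F = (1 + 4·5 + 9)/6 = 30/6 = 5; σ²_F = ((9−1)/6)² = 1.778
te_G = (1 + 4·4 + 19)/6 = 36/6 = 6; σ²_G = ((19−1)/6)² = 9.000
te_H = (7 + 4·10 + 25)/6 = 72/6 = 12; σ²_H = ((25−7)/6)² = 9.000

Forward pass:
ES_A = 0; EF_A = 7
ES_B = 0; EF_B = 15
ES_C = 7; EF_C = 7+14 = 21
ES_D = max(EF_A=7, EF_B=15) = 15; EF_D = 15+7 = 22
ES_E = 15; EF_E = 15+14 = 29
ES_F = max(EF_A=7, EF_B=15) = 15; EF_F = 15+5 = 20
ES_G = 22; EF_G = 22+6 = 28
ES_H = max(EF_C=21, EF_E=29, EF_F=20, EF_G=28) = 29; EF_H = 29+12 = 41
Expected project duration μ = 41 hours. Critical path: B → E → H.

Variance along critical path = 7.111 + 1.778 + 9.000 = 17.889; σ = 4.230 hours.
D = μ + z·σ = 41 + 2.326·4.230 = 50.8 hours

50.8 hours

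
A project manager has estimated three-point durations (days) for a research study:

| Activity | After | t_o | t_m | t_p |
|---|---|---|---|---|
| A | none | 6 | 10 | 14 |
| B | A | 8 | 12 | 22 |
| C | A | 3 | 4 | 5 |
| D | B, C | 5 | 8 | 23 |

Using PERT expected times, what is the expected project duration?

te_A = (6 + 4·10 + 14)/6 = 60/6 = 10
te_B = (8 + 4·12 + 22)/6 = 78/6 = 13
te_C = (3 + 4·4 + 5)/6 = 24/6 = 4
te_D = (5 + 4·8 + 23)/6 = 60/6 = 10

Forward pass:
ES_A = 0; EF_A = 10
ES_B = 10; EF_B = 10+13 = 23
ES_C = 10; EF_C = 10+4 = 14
ES_D = max(EF_B=23, EF_C=14) = 23; EF_D = 23+10 = 33
Expected project duration μ = 33 days. Critical path: A → B → D.

33 days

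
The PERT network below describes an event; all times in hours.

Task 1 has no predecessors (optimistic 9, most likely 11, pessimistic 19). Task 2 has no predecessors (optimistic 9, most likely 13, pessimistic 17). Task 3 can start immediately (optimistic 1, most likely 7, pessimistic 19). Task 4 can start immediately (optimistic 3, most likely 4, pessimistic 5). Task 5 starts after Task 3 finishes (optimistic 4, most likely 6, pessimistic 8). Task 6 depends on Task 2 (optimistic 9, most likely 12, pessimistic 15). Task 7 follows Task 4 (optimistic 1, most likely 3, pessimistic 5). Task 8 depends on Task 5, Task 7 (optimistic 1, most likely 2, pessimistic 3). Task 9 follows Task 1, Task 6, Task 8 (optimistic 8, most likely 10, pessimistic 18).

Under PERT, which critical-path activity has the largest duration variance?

Task 9

te_Task 1 = (9 + 4·11 + 19)/6 = 72/6 = 12; σ²_Task 1 = ((19−9)/6)² = 2.778
te_Task 2 = (9 + 4·13 + 17)/6 = 78/6 = 13; σ²_Task 2 = ((17−9)/6)² = 1.778
te_Task 3 = (1 + 4·7 + 19)/6 = 48/6 = 8; σ²_Task 3 = ((19−1)/6)² = 9.000
te_Task 4 = (3 + 4·4 + 5)/6 = 24/6 = 4; σ²_Task 4 = ((5−3)/6)² = 0.111
te_Task 5 = (4 + 4·6 + 8)/6 = 36/6 = 6; σ²_Task 5 = ((8−4)/6)² = 0.444
te_Task 6 = (9 + 4·12 + 15)/6 = 72/6 = 12; σ²_Task 6 = ((15−9)/6)² = 1.000
te_Task 7 = (1 + 4·3 + 5)/6 = 18/6 = 3; σ²_Task 7 = ((5−1)/6)² = 0.444
te_Task 8 = (1 + 4·2 + 3)/6 = 12/6 = 2; σ²_Task 8 = ((3−1)/6)² = 0.111
te_Task 9 = (8 + 4·10 + 18)/6 = 66/6 = 11; σ²_Task 9 = ((18−8)/6)² = 2.778

Forward pass:
ES_Task 1 = 0; EF_Task 1 = 12
ES_Task 2 = 0; EF_Task 2 = 13
ES_Task 3 = 0; EF_Task 3 = 8
ES_Task 4 = 0; EF_Task 4 = 4
ES_Task 5 = 8; EF_Task 5 = 8+6 = 14
ES_Task 6 = 13; EF_Task 6 = 13+12 = 25
ES_Task 7 = 4; EF_Task 7 = 4+3 = 7
ES_Task 8 = max(EF_Task 5=14, EF_Task 7=7) = 14; EF_Task 8 = 14+2 = 16
ES_Task 9 = max(EF_Task 1=12, EF_Task 6=25, EF_Task 8=16) = 25; EF_Task 9 = 25+11 = 36
Expected project duration μ = 36 hours. Critical path: Task 2 → Task 6 → Task 9.

Variances on critical path: σ²_Task 2=1.778, σ²_Task 6=1.000, σ²_Task 9=2.778.
Largest is σ²_Task 9 = 2.778.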